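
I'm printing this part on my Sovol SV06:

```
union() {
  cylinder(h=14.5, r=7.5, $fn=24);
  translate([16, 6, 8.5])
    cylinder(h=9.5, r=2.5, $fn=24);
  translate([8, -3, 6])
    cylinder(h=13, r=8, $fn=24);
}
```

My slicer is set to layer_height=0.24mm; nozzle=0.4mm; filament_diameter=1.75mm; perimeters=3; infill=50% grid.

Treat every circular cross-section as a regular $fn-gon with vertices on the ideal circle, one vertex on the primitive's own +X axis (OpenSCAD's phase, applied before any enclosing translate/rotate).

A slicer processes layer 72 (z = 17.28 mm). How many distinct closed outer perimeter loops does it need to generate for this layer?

2

At z = 17.28 mm: the cylinder is not intersected at this z (z outside [0, 14.5]); the r=2.5 cylinder at (16, 6) gives a regular 24-gon of circumradius 2.5 (constant along its height); the cylinder at (8, -3): section is a regular 24-gon, circumradius r=8; Merging all regions: the 2 present regions are separate (no shared area or edge), so areas and boundary lengths simply add and each stays a separate island — 2 connected regions. The result has 2 disconnected regions.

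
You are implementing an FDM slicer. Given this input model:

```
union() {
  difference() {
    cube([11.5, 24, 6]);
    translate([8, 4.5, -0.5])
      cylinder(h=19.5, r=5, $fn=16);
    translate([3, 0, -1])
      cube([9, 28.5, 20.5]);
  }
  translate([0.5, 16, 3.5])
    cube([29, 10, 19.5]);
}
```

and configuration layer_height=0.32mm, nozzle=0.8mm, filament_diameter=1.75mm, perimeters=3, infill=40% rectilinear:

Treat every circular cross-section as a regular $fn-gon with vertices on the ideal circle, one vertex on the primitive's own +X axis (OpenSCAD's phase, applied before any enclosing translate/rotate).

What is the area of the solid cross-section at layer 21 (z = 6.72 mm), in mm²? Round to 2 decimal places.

290.00 mm²

At z = 6.72 mm: the cube is absent (z outside [0, 6]); the r=5 cylinder at (8, 4.5) gives a regular 16-gon of circumradius 5 (constant along its height) (area = (16/2)·5.000²·sin(360°/16) = 76.54 mm²); the cube at (3, 0) is present — its section is the full 9×28.5 rectangle (area 256.50 mm²); After the difference (first − rest): the first operand is absent here, so nothing remains; the cube at (0.5, 16) (footprint 29×10) is included at this height (area 290.00 mm²); Merging all regions: only the 29×10 cube at (0.5, 16) is present, so the union is just that shape — area = 290.00 mm². Overall, the cross-section is a single solid region. Net area = 290.00 mm².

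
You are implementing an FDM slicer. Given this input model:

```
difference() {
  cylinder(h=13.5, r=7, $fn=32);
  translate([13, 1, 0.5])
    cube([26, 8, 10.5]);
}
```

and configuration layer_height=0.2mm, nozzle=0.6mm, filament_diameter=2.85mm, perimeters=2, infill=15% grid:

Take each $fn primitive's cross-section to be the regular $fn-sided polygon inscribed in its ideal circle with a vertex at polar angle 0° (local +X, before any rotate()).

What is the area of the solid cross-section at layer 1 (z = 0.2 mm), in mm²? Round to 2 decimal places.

At z = 0.2 mm: the cylinder: section is a regular 32-gon, circumradius r=7 (area = (32/2)·7.000²·sin(360°/32) = 152.95 mm²); the cube at (13, 1) is not intersected at this z (z outside [0.5, 11]); Subtracting the remaining from the first: none of the subtracted shapes is present at this height, so the r=7 cylinder is unchanged — area = 152.95 mm². Overall, the cross-section is a single solid region. Net area = 152.95 mm².

152.95 mm²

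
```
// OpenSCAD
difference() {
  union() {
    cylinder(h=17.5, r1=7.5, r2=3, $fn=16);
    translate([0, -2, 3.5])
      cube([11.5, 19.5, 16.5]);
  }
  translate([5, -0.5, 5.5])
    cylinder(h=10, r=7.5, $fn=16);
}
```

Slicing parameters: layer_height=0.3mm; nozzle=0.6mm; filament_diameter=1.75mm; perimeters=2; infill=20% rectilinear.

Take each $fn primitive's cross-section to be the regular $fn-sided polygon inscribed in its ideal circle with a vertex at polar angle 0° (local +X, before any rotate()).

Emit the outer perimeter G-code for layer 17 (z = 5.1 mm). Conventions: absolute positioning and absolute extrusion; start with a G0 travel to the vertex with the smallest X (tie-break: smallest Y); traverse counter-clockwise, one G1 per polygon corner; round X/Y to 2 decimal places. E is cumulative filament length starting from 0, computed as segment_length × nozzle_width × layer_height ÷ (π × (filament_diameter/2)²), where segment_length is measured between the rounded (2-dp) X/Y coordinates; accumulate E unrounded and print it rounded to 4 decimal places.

G0 X-6.19 Y0.00 Z5.10
G1 X-5.72 Y-2.37 E0.1808
G1 X-4.38 Y-4.38 E0.3616
G1 X-2.37 Y-5.72 E0.5424
G1 X0.00 Y-6.19 E0.7232
G1 X2.37 Y-5.72 E0.9040
G1 X4.38 Y-4.38 E1.0848
G1 X5.72 Y-2.37 E1.2656
G1 X5.79 Y-2.00 E1.2937
G1 X11.50 Y-2.00 E1.7211
G1 X11.50 Y17.50 E3.1803
G1 X0.00 Y17.50 E4.0409
G1 X0.00 Y6.19 E4.8873
G1 X-2.37 Y5.72 E5.0682
G1 X-4.38 Y4.38 E5.2489
G1 X-5.72 Y2.37 E5.4297
G1 X-6.19 Y0.00 E5.6105

At z = 5.1 mm: the cone: at t=0.291 of its height the radius interpolates to r₁+(r₂−r₁)t = 6.189, giving a regular 16-gon of that circumradius; the cube at (0, -2) is present — its section is the full 11.5×19.5 rectangle; Merging all regions: the regions partially overlap (shared area 41.29 mm²), so overlapping operands fuse into one piece — 1 connected region; the cylinder at (5, -0.5) is not intersected at this z (z outside [5.5, 15.5]); Taking the first minus the rest: none of the subtracted shapes is present at this height, so the result so far is unchanged — 1 connected region. The outline is a single polygon with 16 vertices. Extrusion per mm of travel: 0.6 × 0.3 / (π × 0.875²) = 0.074835. Accumulating E over each segment gives final E = 5.6105.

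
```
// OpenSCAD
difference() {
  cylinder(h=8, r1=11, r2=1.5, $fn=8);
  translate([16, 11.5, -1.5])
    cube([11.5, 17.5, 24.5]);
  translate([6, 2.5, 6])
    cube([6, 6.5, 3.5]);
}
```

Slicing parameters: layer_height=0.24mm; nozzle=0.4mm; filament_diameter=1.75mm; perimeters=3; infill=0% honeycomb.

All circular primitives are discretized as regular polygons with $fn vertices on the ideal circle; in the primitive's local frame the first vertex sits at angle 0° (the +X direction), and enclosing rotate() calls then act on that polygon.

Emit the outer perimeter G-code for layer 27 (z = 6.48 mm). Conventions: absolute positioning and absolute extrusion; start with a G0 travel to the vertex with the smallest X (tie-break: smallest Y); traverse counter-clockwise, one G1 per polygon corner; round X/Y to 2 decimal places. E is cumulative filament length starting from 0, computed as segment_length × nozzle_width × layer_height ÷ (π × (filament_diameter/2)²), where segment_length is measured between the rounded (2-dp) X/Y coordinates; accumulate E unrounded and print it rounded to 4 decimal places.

G0 X-3.30 Y0.00 Z6.48
G1 X-2.34 Y-2.34 E0.1009
G1 X0.00 Y-3.30 E0.2019
G1 X2.34 Y-2.34 E0.3028
G1 X3.30 Y0.00 E0.4038
G1 X2.34 Y2.34 E0.5047
G1 X0.00 Y3.30 E0.6057
G1 X-2.34 Y2.34 E0.7066
G1 X-3.30 Y0.00 E0.8076

At z = 6.48 mm: the cone (r1=11→r2=1.5) has section circumradius 3.305 here — a regular 8-gon; the 11.5×17.5 cube at (16, 11.5) contributes its full rectangle; the cube at (6, 2.5) (footprint 6×6.5) is included at this height; After the difference (first − rest): starting from the cone, the 11.5×17.5 cube at (16, 11.5) misses the remaining region (no effect); the 6×6.5 cube at (6, 2.5) misses the remaining region (no effect) — 1 connected region. The outline is a single polygon with 8 vertices. Extrusion per mm of travel: 0.4 × 0.24 / (π × 0.875²) = 0.039912. Accumulating E over each segment gives final E = 0.8076.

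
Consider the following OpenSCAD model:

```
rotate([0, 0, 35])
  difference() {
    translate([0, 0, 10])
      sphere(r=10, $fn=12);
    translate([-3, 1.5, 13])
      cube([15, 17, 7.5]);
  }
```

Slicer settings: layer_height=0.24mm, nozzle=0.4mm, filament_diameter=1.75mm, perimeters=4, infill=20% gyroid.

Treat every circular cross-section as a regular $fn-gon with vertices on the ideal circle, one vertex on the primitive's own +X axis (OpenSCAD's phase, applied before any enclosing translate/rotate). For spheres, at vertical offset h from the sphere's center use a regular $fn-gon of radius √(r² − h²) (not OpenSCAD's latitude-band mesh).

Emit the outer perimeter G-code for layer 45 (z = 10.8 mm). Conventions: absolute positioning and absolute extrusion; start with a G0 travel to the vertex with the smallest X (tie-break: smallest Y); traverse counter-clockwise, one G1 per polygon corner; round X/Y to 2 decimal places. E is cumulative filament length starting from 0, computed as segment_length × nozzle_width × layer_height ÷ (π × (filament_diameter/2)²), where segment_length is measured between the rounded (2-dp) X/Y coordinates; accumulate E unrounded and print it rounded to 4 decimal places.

G0 X-9.93 Y-0.87 Z10.80
G1 X-8.17 Y-5.72 E0.2059
G1 X-4.21 Y-9.03 E0.4119
G1 X0.87 Y-9.93 E0.6178
G1 X5.72 Y-8.17 E0.8238
G1 X9.03 Y-4.21 E1.0297
G1 X9.93 Y0.87 E1.2357
G1 X8.17 Y5.72 E1.4416
G1 X4.21 Y9.03 E1.6476
G1 X-0.87 Y9.93 E1.8535
G1 X-5.72 Y8.17 E2.0594
G1 X-9.03 Y4.21 E2.2654
G1 X-9.93 Y-0.87 E2.4713

At z = 10.8 mm: the r=10 sphere slices to a regular 12-gon of circumradius 9.968 (√(r²−h²) with h=0.8 from center); the cube at (-3, 1.5) is not intersected at this z (z outside [13, 20.5]); After the difference (first − rest): none of the subtracted shapes is present at this height, so the r=10 sphere is unchanged — 1 connected region; (whole slice rotated 35° about Z — lengths, areas and connectivity unchanged). The outline is a single polygon with 12 vertices. Extrusion per mm of travel: 0.4 × 0.24 / (π × 0.875²) = 0.039912. Accumulating E over each segment gives final E = 2.4713.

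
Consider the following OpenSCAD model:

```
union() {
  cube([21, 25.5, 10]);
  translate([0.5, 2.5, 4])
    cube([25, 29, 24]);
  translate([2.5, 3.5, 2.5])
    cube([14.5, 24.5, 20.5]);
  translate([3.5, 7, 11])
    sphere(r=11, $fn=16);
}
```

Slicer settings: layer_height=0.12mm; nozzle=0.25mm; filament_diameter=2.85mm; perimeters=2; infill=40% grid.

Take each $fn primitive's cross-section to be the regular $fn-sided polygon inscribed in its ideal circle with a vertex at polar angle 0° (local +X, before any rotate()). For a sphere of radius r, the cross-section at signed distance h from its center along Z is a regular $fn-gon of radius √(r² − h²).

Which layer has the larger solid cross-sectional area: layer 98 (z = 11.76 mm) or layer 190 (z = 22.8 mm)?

Layer 98 (z = 11.76): the cube does not reach this height (z outside [0, 10]); the 25×29 cube at (0.5, 2.5) contributes its full rectangle (area 725.00 mm²); the cube at (2.5, 3.5) (footprint 14.5×24.5) is included at this height (area 355.25 mm²); the r=11 sphere at (3.5, 7) contributes a regular 16-gon of circumradius √(11²−0.76²) = 10.974 (area = (16/2)·10.974²·sin(360°/16) = 368.67 mm²); Combining (union): the regions partially overlap — summed areas 1448.92 mm² minus the doubly-counted overlap 540.29 mm² gives 908.63 mm² — area = 908.63 mm². So its area = 908.63 mm². Layer 190 (z = 22.8): the cube is not intersected at this z (z outside [0, 10]); the cube at (0.5, 2.5) (footprint 25×29) is included at this height (area 725.00 mm²); the 14.5×24.5 cube at (2.5, 3.5) contributes its full rectangle (area 355.25 mm²); the sphere at (3.5, 7) is absent (|z−center|=11.800 > r=11); Taking the union: the 14.5×24.5 cube at (2.5, 3.5) lies entirely inside the 25×29 cube at (0.5, 2.5), so the union is just the 25×29 cube at (0.5, 2.5) — area = 725.00 mm². So its area = 725.00 mm². Layer 98 is larger (908.63 vs 725.00 mm²).

layer 98 (z = 11.76 mm)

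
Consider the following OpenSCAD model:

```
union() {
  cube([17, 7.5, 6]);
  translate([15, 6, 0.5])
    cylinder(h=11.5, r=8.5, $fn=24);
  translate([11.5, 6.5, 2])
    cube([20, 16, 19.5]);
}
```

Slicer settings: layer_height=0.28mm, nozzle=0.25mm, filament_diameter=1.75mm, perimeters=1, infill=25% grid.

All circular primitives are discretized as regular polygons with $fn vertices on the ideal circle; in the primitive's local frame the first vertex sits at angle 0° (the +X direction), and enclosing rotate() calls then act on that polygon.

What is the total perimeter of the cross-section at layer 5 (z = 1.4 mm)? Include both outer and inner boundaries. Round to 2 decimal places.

At z = 1.4 mm: the 17×7.5 cube contributes its full rectangle (perimeter 49.00 mm); the r=8.5 cylinder at (15, 6) contributes a regular 24-gon of circumradius 8.5 (perimeter = 2·24·8.500·sin(180°/24) = 53.25 mm); the cube at (11.5, 6.5) is absent (z outside [2, 21.5]); Taking the union: the regions partially overlap (shared area 73.65 mm²), so the edge portions inside another operand are dropped and the merged outline is re-measured after clipping — boundary = 68.28 mm. Overall, the cross-section is a single solid region. Total boundary length (outer) = 68.28 mm.

68.28 mm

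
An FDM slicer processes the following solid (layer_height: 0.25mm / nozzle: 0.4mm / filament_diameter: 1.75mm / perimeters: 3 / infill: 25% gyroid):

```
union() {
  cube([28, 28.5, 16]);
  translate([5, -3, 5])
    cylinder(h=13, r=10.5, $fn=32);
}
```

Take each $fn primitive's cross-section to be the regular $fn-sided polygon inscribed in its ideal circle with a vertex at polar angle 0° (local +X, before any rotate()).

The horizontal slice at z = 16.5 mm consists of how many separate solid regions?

1

At z = 16.5 mm: the cube is absent (z outside [0, 16]); the r=10.5 cylinder at (5, -3) contributes a regular 32-gon of circumradius 10.5; Taking the union: only the r=10.5 cylinder at (5, -3) is present, so the union is just that shape — 1 connected region. The result has 1 disconnected region.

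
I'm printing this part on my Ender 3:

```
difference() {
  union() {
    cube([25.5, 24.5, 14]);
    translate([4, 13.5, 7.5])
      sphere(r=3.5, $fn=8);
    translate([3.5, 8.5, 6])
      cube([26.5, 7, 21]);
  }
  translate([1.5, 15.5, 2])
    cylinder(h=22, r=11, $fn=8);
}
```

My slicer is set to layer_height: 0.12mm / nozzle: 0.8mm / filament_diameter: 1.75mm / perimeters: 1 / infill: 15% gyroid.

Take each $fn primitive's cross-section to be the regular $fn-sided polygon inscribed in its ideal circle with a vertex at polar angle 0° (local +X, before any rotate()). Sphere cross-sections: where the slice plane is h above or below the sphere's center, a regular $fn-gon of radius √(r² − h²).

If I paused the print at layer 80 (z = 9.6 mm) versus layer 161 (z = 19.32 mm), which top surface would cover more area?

layer 80 (z = 9.6 mm)

Layer 80 (z = 9.6): the cube is present — its section is the full 25.5×24.5 rectangle (area 624.75 mm²); the sphere at (4, 13.5): section is a regular 8-gon, circumradius = √(r²−h²) = √(3.5²−2.1²) = 2.800 (area = (8/2)·2.800²·sin(360°/8) = 22.17 mm²); the 26.5×7 cube at (3.5, 8.5) contributes its full rectangle (area 185.50 mm²); Merging all regions: the regions partially overlap — summed areas 832.42 mm² minus the doubly-counted overlap 176.17 mm² gives 656.25 mm² — area = 656.25 mm²; the cylinder at (1.5, 15.5): section is a regular 8-gon, circumradius r=11 (area = (8/2)·11.000²·sin(360°/8) = 342.24 mm²); After the difference (first − rest): starting from that combined region (656.25 mm²), the r=11 cylinder at (1.5, 15.5) partially overlaps it — only the 195.83 mm² overlap (of its 342.24 mm²) is removed, clipping the outline — area = 460.42 mm². So its area = 460.42 mm². Layer 161 (z = 19.32): the cube is not intersected at this z (z outside [0, 14]); the sphere at (4, 13.5) does not reach this height (|z−center|=11.820 > r=3.5); the cube at (3.5, 8.5) is present — its section is the full 26.5×7 rectangle (area 185.50 mm²); Merging all regions: only the 26.5×7 cube at (3.5, 8.5) is present, so the union is just that shape — area = 185.50 mm²; the cylinder at (1.5, 15.5): section is a regular 8-gon, circumradius r=11 (area = (8/2)·11.000²·sin(360°/8) = 342.24 mm²); Subtracting the remaining from the first: starting from the result so far (185.50 mm²), the r=11 cylinder at (1.5, 15.5) partially overlaps it — only the 52.85 mm² overlap (of its 342.24 mm²) is removed, clipping the outline — area = 132.65 mm². So its area = 132.65 mm². Layer 80 is larger (460.42 vs 132.65 mm²).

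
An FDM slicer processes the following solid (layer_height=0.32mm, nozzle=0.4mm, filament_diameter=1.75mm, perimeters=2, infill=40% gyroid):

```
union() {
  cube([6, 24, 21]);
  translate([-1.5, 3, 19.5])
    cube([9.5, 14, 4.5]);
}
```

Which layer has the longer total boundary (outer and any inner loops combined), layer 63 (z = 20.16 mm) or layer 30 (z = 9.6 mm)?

layer 63 (z = 20.16 mm)

Layer 63 (z = 20.16): the 6×24 cube contributes its full rectangle (perimeter 60.00 mm); the 9.5×14 cube at (-1.5, 3) contributes its full rectangle (perimeter 47.00 mm); Taking the union: the regions partially overlap (shared area 84.00 mm²), so the edge portions inside another operand are dropped and the merged outline is re-measured after clipping — boundary = 67.00 mm. So its perimeter = 67.00 mm. Layer 30 (z = 9.6): the cube is present — its section is the full 6×24 rectangle (perimeter 60.00 mm); the cube at (-1.5, 3) is absent (z outside [19.5, 24]); Taking the union: only the 6×24 cube is present, so the union is just that shape — boundary = 60.00 mm. So its perimeter = 60.00 mm. Layer 63 is larger (67.00 vs 60.00 mm).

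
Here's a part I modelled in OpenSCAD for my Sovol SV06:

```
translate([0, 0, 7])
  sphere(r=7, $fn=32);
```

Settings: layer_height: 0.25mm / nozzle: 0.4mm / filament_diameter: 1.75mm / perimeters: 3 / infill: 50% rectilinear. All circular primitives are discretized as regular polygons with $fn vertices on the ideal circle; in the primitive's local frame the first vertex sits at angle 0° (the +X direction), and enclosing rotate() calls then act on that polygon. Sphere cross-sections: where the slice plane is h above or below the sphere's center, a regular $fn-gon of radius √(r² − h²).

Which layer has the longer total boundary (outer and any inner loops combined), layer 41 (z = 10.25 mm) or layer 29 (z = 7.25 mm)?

Layer 41 (z = 10.25): the sphere: section is a regular 32-gon, circumradius = √(r²−h²) = √(7²−3.25²) = 6.200 (perimeter = 2·32·6.200·sin(180°/32) = 38.89 mm). So its perimeter = 38.89 mm. Layer 29 (z = 7.25): the r=7 sphere contributes a regular 32-gon of circumradius √(7²−0.25²) = 6.996 (perimeter = 2·32·6.996·sin(180°/32) = 43.88 mm). So its perimeter = 43.88 mm. Layer 29 is larger (43.88 vs 38.89 mm).

layer 29 (z = 7.25 mm)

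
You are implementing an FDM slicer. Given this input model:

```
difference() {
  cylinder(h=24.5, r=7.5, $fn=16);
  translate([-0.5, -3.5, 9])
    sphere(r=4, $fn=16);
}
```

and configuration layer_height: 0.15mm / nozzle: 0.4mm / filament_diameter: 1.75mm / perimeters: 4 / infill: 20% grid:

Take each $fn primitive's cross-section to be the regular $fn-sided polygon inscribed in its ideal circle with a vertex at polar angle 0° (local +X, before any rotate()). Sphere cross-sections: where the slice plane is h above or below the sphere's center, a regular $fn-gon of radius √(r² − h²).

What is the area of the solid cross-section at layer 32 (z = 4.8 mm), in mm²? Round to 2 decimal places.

At z = 4.8 mm: the r=7.5 cylinder gives a regular 16-gon of circumradius 7.5 (constant along its height) (area = (16/2)·7.500²·sin(360°/16) = 172.21 mm²); the sphere at (-0.5, -3.5) is absent (|z−center|=4.200 > r=4); Subtracting the remaining from the first: none of the subtracted shapes is present at this height, so the r=7.5 cylinder is unchanged — area = 172.21 mm². Overall, the cross-section is a single solid region. Net area = 172.21 mm².

172.21 mm²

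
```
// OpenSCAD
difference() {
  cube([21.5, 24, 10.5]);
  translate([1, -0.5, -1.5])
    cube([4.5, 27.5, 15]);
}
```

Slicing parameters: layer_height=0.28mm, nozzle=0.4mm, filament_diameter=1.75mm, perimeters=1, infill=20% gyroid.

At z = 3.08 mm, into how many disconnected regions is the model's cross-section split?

At z = 3.08 mm: the 21.5×24 cube contributes its full rectangle; the cube at (1, -0.5) (footprint 4.5×27.5) is included at this height; After the difference (first − rest): starting from the 21.5×24 cube, the 4.5×27.5 cube at (1, -0.5) partially overlaps it — only the 108.00 mm² overlap (of its 123.75 mm²) is removed, clipping the outline — 2 connected regions. The result has 2 disconnected regions.

2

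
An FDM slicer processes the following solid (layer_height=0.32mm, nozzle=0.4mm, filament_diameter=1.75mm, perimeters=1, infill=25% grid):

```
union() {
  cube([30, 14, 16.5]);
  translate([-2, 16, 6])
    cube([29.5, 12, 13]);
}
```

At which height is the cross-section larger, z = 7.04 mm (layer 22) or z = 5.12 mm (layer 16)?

layer 22 (z = 7.04 mm)

Layer 22 (z = 7.04): the cube is present — its section is the full 30×14 rectangle (area 420.00 mm²); the cube at (-2, 16) (footprint 29.5×12) is included at this height (area 354.00 mm²); Merging all regions: the 2 present regions are separate (no shared area or edge), so areas and boundary lengths simply add and each stays a separate island — area = 774.00 mm². So its area = 774.00 mm². Layer 16 (z = 5.12): the cube (footprint 30×14) is included at this height (area 420.00 mm²); the cube at (-2, 16) is absent (z outside [6, 19]); Taking the union: only the 30×14 cube is present, so the union is just that shape — area = 420.00 mm². So its area = 420.00 mm². Layer 22 is larger (774.00 vs 420.00 mm²).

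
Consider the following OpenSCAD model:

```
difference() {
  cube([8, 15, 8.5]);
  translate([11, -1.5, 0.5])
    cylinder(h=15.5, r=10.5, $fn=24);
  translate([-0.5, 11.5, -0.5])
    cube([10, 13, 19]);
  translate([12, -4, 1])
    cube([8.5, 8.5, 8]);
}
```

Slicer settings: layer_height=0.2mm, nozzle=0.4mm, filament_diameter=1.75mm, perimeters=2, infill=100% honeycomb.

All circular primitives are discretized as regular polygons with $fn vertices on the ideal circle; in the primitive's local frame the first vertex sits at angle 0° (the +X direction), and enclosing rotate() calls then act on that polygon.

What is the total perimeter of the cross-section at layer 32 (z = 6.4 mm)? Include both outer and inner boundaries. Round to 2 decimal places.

35.06 mm

At z = 6.4 mm: the 8×15 cube contributes its full rectangle (perimeter 46.00 mm); the r=10.5 cylinder at (11, -1.5) gives a regular 24-gon of circumradius 10.5 (constant along its height) (perimeter = 2·24·10.500·sin(180°/24) = 65.79 mm); the cube at (-0.5, 11.5) (footprint 10×13) is included at this height (perimeter 46.00 mm); the 8.5×8.5 cube at (12, -4) contributes its full rectangle (perimeter 34.00 mm); After the difference (first − rest): starting from the 8×15 cube, the r=10.5 cylinder at (11, -1.5) partially overlaps it — only the 43.61 mm² overlap (of its 342.42 mm²) is removed, clipping the outline; the 10×13 cube at (-0.5, 11.5) partially overlaps it — only the 28.00 mm² overlap (of its 130.00 mm²) is removed, clipping the outline; the 8.5×8.5 cube at (12, -4) misses the remaining region (no effect) — boundary = 35.06 mm. Overall, the cross-section is a single solid region. Total boundary length (outer) = 35.06 mm.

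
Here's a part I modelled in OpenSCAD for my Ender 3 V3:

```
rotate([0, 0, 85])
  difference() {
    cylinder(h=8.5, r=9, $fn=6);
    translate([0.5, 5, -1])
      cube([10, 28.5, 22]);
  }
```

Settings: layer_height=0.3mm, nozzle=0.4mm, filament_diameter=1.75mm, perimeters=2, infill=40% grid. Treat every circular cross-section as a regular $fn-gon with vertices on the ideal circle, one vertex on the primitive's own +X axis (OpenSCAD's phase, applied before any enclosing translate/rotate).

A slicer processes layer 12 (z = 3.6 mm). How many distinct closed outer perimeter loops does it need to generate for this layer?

1

At z = 3.6 mm: the r=9 cylinder contributes a regular 6-gon of circumradius 9; the 10×28.5 cube at (0.5, 5) contributes its full rectangle; After the difference (first − rest): starting from the r=9 cylinder, the 10×28.5 cube at (0.5, 5) partially overlaps it — only the 13.43 mm² overlap (of its 285.00 mm²) is removed, clipping the outline — 1 connected region; (whole slice rotated 85° about Z — lengths, areas and connectivity unchanged). The result has 1 disconnected region.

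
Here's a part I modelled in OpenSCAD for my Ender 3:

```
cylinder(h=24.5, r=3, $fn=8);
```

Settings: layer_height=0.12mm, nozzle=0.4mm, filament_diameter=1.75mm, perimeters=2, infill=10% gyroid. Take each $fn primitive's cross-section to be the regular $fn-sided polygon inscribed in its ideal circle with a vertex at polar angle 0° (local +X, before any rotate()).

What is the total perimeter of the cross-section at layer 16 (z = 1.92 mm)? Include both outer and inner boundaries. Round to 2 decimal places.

18.37 mm

At z = 1.92 mm: the r=3 cylinder contributes a regular 8-gon of circumradius 3 (perimeter = 2·8·3.000·sin(180°/8) = 18.37 mm). Overall, the cross-section is a single solid region. Total boundary length (outer) = 18.37 mm.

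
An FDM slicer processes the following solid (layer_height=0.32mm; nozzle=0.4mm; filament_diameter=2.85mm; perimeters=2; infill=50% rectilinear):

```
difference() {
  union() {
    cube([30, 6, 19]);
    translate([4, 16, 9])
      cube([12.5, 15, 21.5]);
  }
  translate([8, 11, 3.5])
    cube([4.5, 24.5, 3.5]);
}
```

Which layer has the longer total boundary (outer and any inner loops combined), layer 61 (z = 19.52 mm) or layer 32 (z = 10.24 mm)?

Layer 61 (z = 19.52): the cube is not intersected at this z (z outside [0, 19]); the cube at (4, 16) is present — its section is the full 12.5×15 rectangle (perimeter 55.00 mm); Combining (union): only the 12.5×15 cube at (4, 16) is present, so the union is just that shape — boundary = 55.00 mm; the cube at (8, 11) is not intersected at this z (z outside [3.5, 7]); Subtracting the remaining from the first: none of the subtracted shapes is present at this height, so the result so far is unchanged — boundary = 55.00 mm. So its perimeter = 55.00 mm. Layer 32 (z = 10.24): the cube is present — its section is the full 30×6 rectangle (perimeter 72.00 mm); the 12.5×15 cube at (4, 16) contributes its full rectangle (perimeter 55.00 mm); Combining (union): the 2 present regions are separate (no shared area or edge), so areas and boundary lengths simply add and each stays a separate island — boundary = 127.00 mm; the cube at (8, 11) is absent (z outside [3.5, 7]); Subtracting the remaining from the first: none of the subtracted shapes is present at this height, so that combined region is unchanged — boundary = 127.00 mm. So its perimeter = 127.00 mm. Layer 32 is larger (127.00 vs 55.00 mm).

layer 32 (z = 10.24 mm)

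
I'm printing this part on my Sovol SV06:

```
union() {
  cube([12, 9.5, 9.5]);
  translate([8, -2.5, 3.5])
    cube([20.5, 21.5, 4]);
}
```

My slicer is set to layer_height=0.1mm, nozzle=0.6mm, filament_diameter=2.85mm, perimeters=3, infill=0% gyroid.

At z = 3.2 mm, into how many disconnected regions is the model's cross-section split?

1

At z = 3.2 mm: the cube is present — its section is the full 12×9.5 rectangle; the cube at (8, -2.5) is absent (z outside [3.5, 7.5]); Taking the union: only the 12×9.5 cube is present, so the union is just that shape — 1 connected region. The result has 1 disconnected region.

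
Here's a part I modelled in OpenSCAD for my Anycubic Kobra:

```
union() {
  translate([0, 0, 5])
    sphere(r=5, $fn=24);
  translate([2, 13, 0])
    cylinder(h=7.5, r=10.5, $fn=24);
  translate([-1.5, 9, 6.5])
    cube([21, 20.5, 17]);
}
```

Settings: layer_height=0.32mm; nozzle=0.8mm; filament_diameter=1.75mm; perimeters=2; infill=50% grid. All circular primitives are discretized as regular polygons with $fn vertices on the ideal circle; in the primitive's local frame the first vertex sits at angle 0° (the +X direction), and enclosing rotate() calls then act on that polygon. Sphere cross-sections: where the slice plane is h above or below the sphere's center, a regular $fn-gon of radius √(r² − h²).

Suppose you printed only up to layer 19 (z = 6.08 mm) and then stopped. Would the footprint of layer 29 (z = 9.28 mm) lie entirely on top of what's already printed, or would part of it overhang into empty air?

Compare the two slices. At z = 6.08: the sphere: section is a regular 24-gon, circumradius = √(r²−h²) = √(5²−1.08²) = 4.882 (area = (24/2)·4.882²·sin(360°/24) = 74.02 mm²); the r=10.5 cylinder at (2, 13) gives a regular 24-gon of circumradius 10.5 (constant along its height) (area = (24/2)·10.500²·sin(360°/24) = 342.42 mm²); the cube at (-1.5, 9) does not reach this height (z outside [6.5, 23.5]); Taking the union: the regions partially overlap — summed areas 416.44 mm² minus the doubly-counted overlap 10.33 mm² gives 406.11 mm² — area = 406.11 mm². At z = 9.28: the sphere: section is a regular 24-gon, circumradius = √(r²−h²) = √(5²−4.28²) = 2.585 (area = (24/2)·2.585²·sin(360°/24) = 20.75 mm²); the cylinder at (2, 13) is absent (z outside [0, 7.5]); the cube at (-1.5, 9) (footprint 21×20.5) is included at this height (area 430.50 mm²); Merging all regions: the 2 present regions are separate (no shared area or edge), so areas and boundary lengths simply add and each stays a separate island — area = 451.25 mm². Checking containment: at z = 9.28 the cross-section extends beyond the z = 6.08 cross-section by about 254.32 mm².

part overhangs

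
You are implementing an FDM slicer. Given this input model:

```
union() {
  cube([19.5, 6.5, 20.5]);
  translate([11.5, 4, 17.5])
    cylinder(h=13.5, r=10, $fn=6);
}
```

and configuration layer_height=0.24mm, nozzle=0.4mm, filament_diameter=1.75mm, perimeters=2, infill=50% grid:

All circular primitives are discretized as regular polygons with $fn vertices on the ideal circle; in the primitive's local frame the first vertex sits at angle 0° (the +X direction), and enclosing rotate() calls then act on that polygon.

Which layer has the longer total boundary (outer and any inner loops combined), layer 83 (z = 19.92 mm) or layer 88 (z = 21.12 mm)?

layer 83 (z = 19.92 mm)

Layer 83 (z = 19.92): the cube (footprint 19.5×6.5) is included at this height (perimeter 52.00 mm); the cylinder at (11.5, 4): section is a regular 6-gon, circumradius r=10 (perimeter = 2·6·10.000·sin(180°/6) = 60.00 mm); Taking the union: the regions partially overlap (shared area 110.49 mm²), so the edge portions inside another operand are dropped and the merged outline is re-measured after clipping — boundary = 65.97 mm. So its perimeter = 65.97 mm. Layer 88 (z = 21.12): the cube is not intersected at this z (z outside [0, 20.5]); the r=10 cylinder at (11.5, 4) contributes a regular 6-gon of circumradius 10 (perimeter = 2·6·10.000·sin(180°/6) = 60.00 mm); Taking the union: only the r=10 cylinder at (11.5, 4) is present, so the union is just that shape — boundary = 60.00 mm. So its perimeter = 60.00 mm. Layer 83 is larger (65.97 vs 60.00 mm).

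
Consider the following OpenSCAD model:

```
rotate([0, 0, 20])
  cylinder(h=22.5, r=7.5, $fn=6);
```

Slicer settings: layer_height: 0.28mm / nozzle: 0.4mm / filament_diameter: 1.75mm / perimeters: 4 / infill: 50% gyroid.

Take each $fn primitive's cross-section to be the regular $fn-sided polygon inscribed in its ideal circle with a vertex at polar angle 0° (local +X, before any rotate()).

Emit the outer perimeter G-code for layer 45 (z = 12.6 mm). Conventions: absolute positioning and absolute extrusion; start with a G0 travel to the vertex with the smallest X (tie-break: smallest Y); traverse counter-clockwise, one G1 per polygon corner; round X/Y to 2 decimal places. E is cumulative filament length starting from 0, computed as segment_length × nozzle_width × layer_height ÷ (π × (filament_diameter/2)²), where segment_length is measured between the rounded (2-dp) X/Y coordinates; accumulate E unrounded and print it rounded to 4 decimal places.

G0 X-7.05 Y-2.57 Z12.60
G1 X-1.30 Y-7.39 E0.3494
G1 X5.75 Y-4.82 E0.6988
G1 X7.05 Y2.57 E1.0482
G1 X1.30 Y7.39 E1.3975
G1 X-5.75 Y4.82 E1.7470
G1 X-7.05 Y-2.57 E2.0963

At z = 12.6 mm: the cylinder: section is a regular 6-gon, circumradius r=7.5; (whole slice rotated 20° about Z — lengths, areas and connectivity unchanged). The outline is a single polygon with 6 vertices. Extrusion per mm of travel: 0.4 × 0.28 / (π × 0.875²) = 0.046564. Accumulating E over each segment gives final E = 2.0963.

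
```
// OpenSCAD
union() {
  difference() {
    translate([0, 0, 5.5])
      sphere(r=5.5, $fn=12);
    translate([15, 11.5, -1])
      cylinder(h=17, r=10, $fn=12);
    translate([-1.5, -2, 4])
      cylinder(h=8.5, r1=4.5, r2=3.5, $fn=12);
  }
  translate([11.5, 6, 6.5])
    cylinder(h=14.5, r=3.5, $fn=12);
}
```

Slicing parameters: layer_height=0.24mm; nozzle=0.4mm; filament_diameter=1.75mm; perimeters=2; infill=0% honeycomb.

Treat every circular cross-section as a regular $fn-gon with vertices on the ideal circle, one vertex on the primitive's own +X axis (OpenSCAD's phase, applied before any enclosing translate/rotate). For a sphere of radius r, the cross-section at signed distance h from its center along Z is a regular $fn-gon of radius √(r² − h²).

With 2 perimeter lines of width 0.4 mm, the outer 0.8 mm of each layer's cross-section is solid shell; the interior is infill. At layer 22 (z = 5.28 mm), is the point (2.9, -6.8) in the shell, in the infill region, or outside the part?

At z = 5.28 mm: the r=5.5 sphere slices to a regular 12-gon of circumradius 5.496 (√(r²−h²) with h=0.22 from center); the r=10 cylinder at (15, 11.5) gives a regular 12-gon of circumradius 10 (constant along its height); the cone at (-1.5, -2): at t=0.151 of its height the radius interpolates to r₁+(r₂−r₁)t = 4.349, giving a regular 12-gon of that circumradius; Taking the first minus the rest: starting from the r=5.5 sphere, the r=10 cylinder at (15, 11.5) misses the remaining region (no effect); the cone at (-1.5, -2) partially overlaps it — only the 47.35 mm² overlap (of its 56.75 mm²) is removed, clipping the outline — 1 connected region; the cylinder at (11.5, 6) is absent (z outside [6.5, 21]); Taking the union: only that combined region is present, so the union is just that shape — 1 connected region. Overall, the cross-section is a single solid region. The nearest boundary edge runs (2.75, -4.76)→(1.29, -5.15); distance from the point to it = 2.01 mm. The point is not inside any of the regions above, so it lies outside the cross-section (2.01 mm from the nearest boundary).

outside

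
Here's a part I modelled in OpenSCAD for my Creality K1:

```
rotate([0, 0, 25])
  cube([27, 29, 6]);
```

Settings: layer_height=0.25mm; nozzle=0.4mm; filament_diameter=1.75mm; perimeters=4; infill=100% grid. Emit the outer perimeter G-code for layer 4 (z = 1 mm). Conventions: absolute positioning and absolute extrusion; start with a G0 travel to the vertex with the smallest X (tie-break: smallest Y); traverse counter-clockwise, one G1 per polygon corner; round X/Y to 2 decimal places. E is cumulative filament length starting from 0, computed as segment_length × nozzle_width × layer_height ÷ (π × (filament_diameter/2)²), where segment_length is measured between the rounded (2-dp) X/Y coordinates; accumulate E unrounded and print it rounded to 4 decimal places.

G0 X-12.26 Y26.28 Z1.00
G1 X0.00 Y0.00 E1.2056
G1 X24.47 Y11.41 E2.3281
G1 X12.21 Y37.69 E3.5338
G1 X-12.26 Y26.28 E4.6563

At z = 1 mm: the cube is present — its section is the full 27×29 rectangle; (rotated 25° about Z; rotation is an isometry so areas/perimeters/island counts are preserved). The outline is a single polygon with 4 vertices. Extrusion per mm of travel: 0.4 × 0.25 / (π × 0.875²) = 0.041575. Accumulating E over each segment gives final E = 4.6563.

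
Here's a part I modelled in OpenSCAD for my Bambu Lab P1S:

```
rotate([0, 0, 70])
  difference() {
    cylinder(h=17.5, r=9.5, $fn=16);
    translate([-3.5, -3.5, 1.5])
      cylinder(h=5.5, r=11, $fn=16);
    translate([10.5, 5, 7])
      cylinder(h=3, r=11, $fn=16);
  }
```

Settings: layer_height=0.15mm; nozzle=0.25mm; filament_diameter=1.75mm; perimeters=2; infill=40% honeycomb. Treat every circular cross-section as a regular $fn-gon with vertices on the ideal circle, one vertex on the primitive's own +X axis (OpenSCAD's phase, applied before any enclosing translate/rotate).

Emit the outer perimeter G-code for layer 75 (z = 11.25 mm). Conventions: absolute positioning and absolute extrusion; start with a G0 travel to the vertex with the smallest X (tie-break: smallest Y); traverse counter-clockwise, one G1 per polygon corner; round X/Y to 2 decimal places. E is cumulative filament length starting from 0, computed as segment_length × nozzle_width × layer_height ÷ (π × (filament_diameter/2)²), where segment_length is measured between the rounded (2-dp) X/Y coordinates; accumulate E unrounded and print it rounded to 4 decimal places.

At z = 11.25 mm: the r=9.5 cylinder gives a regular 16-gon of circumradius 9.5 (constant along its height); the cylinder at (-3.5, -3.5) does not reach this height (z outside [1.5, 7]); the cylinder at (10.5, 5) is absent (z outside [7, 10]); After the difference (first − rest): none of the subtracted shapes is present at this height, so the r=9.5 cylinder is unchanged — 1 connected region; (whole slice rotated 70° about Z — lengths, areas and connectivity unchanged). The outline is a single polygon with 16 vertices. Extrusion per mm of travel: 0.25 × 0.15 / (π × 0.875²) = 0.015591. Accumulating E over each segment gives final E = 0.9246.

G0 X-9.49 Y-0.41 Z11.25
G1 X-8.61 Y-4.01 E0.0578
G1 X-6.42 Y-7.00 E0.1156
G1 X-3.25 Y-8.93 E0.1734
G1 X0.41 Y-9.49 E0.2311
G1 X4.01 Y-8.61 E0.2889
G1 X7.00 Y-6.42 E0.3467
G1 X8.93 Y-3.25 E0.4046
G1 X9.49 Y0.41 E0.4623
G1 X8.61 Y4.01 E0.5201
G1 X6.42 Y7.00 E0.5779
G1 X3.25 Y8.93 E0.6357
G1 X-0.41 Y9.49 E0.6934
G1 X-4.01 Y8.61 E0.7512
G1 X-7.00 Y6.42 E0.8090
G1 X-8.93 Y3.25 E0.8669
G1 X-9.49 Y-0.41 E0.9246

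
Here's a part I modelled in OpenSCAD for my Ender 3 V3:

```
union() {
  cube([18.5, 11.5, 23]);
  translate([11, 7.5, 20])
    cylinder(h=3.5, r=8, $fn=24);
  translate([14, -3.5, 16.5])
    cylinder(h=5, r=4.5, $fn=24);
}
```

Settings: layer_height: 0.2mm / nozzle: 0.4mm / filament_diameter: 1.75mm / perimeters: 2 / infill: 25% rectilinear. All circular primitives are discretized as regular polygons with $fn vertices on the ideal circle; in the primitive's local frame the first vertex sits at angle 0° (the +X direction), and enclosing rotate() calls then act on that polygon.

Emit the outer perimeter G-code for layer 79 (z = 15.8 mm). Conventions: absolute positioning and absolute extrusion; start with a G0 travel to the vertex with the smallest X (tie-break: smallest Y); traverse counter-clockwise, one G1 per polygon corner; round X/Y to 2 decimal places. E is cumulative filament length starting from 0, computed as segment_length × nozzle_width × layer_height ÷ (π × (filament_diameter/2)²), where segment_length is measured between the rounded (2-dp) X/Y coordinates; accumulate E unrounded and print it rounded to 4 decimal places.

G0 X0.00 Y0.00 Z15.80
G1 X18.50 Y0.00 E0.6153
G1 X18.50 Y11.50 E0.9978
G1 X0.00 Y11.50 E1.6131
G1 X0.00 Y0.00 E1.9956

At z = 15.8 mm: the cube (footprint 18.5×11.5) is included at this height; the cylinder at (11, 7.5) is absent (z outside [20, 23.5]); the cylinder at (14, -3.5) is not intersected at this z (z outside [16.5, 21.5]); Combining (union): only the 18.5×11.5 cube is present, so the union is just that shape — 1 connected region. The outline is a single polygon with 4 vertices. Extrusion per mm of travel: 0.4 × 0.2 / (π × 0.875²) = 0.033260. Accumulating E over each segment gives final E = 1.9956.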